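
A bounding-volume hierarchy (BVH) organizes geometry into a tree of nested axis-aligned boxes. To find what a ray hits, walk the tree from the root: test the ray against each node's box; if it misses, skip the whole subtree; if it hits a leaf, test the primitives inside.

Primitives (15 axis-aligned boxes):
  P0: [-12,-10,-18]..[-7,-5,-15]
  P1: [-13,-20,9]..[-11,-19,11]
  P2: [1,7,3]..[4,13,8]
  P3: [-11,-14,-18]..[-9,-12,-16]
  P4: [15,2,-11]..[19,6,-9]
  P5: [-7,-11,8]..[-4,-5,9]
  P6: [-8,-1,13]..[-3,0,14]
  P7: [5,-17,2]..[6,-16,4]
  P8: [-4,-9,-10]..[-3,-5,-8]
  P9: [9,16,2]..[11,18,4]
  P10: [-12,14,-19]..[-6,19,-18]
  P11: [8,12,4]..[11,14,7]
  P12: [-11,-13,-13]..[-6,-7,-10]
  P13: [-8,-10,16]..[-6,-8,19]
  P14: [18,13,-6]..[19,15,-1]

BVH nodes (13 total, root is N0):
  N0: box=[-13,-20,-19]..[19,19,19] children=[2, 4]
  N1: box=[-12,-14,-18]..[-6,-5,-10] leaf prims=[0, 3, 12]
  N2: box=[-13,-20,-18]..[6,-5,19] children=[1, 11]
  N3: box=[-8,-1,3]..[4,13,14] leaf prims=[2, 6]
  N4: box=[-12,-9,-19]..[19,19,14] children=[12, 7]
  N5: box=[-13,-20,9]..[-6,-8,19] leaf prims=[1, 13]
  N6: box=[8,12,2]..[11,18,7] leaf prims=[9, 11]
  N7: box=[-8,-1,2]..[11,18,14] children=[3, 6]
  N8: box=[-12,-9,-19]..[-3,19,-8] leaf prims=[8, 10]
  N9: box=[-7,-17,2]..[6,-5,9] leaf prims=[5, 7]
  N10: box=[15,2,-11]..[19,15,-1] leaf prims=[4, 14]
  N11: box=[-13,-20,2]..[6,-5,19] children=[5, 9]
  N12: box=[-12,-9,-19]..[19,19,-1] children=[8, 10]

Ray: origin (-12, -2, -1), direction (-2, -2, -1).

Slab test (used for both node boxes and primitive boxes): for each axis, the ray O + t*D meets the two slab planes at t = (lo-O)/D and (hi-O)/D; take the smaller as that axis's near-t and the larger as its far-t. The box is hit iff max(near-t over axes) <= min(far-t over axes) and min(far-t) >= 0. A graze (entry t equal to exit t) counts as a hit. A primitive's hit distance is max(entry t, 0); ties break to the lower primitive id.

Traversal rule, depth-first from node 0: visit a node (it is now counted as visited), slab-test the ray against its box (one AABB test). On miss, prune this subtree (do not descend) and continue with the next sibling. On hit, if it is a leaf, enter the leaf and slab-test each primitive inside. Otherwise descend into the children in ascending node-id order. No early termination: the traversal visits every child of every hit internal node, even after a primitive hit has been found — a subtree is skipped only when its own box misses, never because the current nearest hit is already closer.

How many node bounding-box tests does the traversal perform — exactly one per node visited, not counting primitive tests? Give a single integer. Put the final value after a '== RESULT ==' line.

Trace the traversal:
N0 x:[-31/2,1/2] y:[-21/2,9] z:[-20,18] -> hit [-21/2,1/2], descend [2, 4]
  N2 x:[-9,1/2] y:[3/2,9] z:[-20,17] -> miss, prune
  N4 x:[-31/2,0] y:[-21/2,7/2] z:[-15,18] -> hit [-21/2,0], descend [7, 12]
    N7 x:[-23/2,-2] y:[-10,-1/2] z:[-15,-3] -> miss, prune
    N12 x:[-31/2,0] y:[-21/2,7/2] z:[0,18] -> hit [0,0], descend [8, 10]
      N8 x:[-9/2,0] y:[-21/2,7/2] z:[7,18] -> miss, prune
      N10 x:[-31/2,-27/2] y:[-17/2,-2] z:[0,10] -> miss, prune

order=[0, 2, 4, 7, 12, 8, 10]  |boxes|=7  |leaves|=0  hit=miss

== RESULT ==
7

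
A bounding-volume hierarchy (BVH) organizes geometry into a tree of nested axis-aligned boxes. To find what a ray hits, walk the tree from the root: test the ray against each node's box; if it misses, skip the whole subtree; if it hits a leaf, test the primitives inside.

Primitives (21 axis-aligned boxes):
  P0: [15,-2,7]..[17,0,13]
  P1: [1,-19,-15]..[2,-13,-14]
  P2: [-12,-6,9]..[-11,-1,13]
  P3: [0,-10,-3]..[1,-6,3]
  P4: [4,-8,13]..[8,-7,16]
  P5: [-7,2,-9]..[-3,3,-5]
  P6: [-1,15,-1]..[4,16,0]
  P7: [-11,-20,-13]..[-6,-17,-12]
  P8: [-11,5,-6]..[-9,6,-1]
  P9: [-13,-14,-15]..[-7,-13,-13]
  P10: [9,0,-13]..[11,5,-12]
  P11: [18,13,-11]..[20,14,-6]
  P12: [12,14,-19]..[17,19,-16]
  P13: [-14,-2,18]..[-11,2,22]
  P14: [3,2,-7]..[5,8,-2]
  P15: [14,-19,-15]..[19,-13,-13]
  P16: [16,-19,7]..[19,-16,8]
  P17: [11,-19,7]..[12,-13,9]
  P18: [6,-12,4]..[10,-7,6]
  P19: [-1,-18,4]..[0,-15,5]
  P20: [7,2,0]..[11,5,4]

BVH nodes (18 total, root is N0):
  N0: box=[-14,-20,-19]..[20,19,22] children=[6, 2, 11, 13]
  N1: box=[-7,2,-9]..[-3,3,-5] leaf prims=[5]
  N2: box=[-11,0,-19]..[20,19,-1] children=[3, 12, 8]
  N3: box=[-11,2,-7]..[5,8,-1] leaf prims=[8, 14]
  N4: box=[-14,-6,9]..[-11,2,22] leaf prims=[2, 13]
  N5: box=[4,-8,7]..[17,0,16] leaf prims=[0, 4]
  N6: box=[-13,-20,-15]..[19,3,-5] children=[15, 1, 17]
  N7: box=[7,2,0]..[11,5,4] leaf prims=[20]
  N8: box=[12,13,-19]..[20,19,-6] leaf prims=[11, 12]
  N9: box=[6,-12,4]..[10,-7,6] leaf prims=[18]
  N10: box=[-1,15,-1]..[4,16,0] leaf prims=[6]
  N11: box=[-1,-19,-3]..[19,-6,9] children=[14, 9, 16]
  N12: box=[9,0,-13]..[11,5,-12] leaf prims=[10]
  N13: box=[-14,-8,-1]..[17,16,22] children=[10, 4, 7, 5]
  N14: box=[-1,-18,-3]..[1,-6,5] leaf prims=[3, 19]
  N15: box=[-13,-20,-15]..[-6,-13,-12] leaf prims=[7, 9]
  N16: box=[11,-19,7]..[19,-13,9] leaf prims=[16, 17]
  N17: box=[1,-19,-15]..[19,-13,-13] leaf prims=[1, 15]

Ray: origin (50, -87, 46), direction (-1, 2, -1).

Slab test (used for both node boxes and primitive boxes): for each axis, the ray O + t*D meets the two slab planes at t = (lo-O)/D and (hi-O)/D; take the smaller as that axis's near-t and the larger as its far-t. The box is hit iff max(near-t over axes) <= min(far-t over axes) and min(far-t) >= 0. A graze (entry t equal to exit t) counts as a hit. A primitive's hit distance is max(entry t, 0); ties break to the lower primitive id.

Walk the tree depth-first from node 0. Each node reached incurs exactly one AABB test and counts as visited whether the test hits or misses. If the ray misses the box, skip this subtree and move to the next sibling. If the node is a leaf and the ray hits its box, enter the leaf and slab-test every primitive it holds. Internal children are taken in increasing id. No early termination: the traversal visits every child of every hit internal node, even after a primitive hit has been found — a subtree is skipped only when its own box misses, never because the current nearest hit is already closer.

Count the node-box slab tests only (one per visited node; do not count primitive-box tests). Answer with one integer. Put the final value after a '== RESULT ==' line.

Walk:
N0 x:[30,64] y:[67/2,53] z:[24,65] -> hit [67/2,53], descend [2, 6, 11, 13]
  N2 x:[30,61] y:[87/2,53] z:[47,65] -> hit [47,53], descend [3, 8, 12]
    N3 x:[45,61] y:[89/2,95/2] z:[47,53] -> hit [47,95/2] leaf, test {P8(miss), P14(miss)}
    N8 x:[30,38] y:[50,53] z:[52,65] -> miss, prune
    N12 x:[39,41] y:[87/2,46] z:[58,59] -> miss, prune
  N6 x:[31,63] y:[67/2,45] z:[51,61] -> miss, prune
  N11 x:[31,51] y:[34,81/2] z:[37,49] -> hit [37,81/2], descend [9, 14, 16]
    N9 x:[40,44] y:[75/2,40] z:[40,42] -> hit [40,40] leaf, test {P18@t=40}
    N14 x:[49,51] y:[69/2,81/2] z:[41,49] -> miss, prune
    N16 x:[31,39] y:[34,37] z:[37,39] -> hit [37,37] leaf, test {P16(miss), P17(miss)}
  N13 x:[33,64] y:[79/2,103/2] z:[24,47] -> hit [79/2,47], descend [4, 5, 7, 10]
    N4 x:[61,64] y:[81/2,89/2] z:[24,37] -> miss, prune
    N5 x:[33,46] y:[79/2,87/2] z:[30,39] -> miss, prune
    N7 x:[39,43] y:[89/2,46] z:[42,46] -> miss, prune
    N10 x:[46,51] y:[51,103/2] z:[46,47] -> miss, prune

order=[0, 2, 3, 8, 12, 6, 11, 9, 14, 16, 13, 4, 5, 7, 10]  |boxes|=15  |leaves|=3  hit=P18

== RESULT ==
15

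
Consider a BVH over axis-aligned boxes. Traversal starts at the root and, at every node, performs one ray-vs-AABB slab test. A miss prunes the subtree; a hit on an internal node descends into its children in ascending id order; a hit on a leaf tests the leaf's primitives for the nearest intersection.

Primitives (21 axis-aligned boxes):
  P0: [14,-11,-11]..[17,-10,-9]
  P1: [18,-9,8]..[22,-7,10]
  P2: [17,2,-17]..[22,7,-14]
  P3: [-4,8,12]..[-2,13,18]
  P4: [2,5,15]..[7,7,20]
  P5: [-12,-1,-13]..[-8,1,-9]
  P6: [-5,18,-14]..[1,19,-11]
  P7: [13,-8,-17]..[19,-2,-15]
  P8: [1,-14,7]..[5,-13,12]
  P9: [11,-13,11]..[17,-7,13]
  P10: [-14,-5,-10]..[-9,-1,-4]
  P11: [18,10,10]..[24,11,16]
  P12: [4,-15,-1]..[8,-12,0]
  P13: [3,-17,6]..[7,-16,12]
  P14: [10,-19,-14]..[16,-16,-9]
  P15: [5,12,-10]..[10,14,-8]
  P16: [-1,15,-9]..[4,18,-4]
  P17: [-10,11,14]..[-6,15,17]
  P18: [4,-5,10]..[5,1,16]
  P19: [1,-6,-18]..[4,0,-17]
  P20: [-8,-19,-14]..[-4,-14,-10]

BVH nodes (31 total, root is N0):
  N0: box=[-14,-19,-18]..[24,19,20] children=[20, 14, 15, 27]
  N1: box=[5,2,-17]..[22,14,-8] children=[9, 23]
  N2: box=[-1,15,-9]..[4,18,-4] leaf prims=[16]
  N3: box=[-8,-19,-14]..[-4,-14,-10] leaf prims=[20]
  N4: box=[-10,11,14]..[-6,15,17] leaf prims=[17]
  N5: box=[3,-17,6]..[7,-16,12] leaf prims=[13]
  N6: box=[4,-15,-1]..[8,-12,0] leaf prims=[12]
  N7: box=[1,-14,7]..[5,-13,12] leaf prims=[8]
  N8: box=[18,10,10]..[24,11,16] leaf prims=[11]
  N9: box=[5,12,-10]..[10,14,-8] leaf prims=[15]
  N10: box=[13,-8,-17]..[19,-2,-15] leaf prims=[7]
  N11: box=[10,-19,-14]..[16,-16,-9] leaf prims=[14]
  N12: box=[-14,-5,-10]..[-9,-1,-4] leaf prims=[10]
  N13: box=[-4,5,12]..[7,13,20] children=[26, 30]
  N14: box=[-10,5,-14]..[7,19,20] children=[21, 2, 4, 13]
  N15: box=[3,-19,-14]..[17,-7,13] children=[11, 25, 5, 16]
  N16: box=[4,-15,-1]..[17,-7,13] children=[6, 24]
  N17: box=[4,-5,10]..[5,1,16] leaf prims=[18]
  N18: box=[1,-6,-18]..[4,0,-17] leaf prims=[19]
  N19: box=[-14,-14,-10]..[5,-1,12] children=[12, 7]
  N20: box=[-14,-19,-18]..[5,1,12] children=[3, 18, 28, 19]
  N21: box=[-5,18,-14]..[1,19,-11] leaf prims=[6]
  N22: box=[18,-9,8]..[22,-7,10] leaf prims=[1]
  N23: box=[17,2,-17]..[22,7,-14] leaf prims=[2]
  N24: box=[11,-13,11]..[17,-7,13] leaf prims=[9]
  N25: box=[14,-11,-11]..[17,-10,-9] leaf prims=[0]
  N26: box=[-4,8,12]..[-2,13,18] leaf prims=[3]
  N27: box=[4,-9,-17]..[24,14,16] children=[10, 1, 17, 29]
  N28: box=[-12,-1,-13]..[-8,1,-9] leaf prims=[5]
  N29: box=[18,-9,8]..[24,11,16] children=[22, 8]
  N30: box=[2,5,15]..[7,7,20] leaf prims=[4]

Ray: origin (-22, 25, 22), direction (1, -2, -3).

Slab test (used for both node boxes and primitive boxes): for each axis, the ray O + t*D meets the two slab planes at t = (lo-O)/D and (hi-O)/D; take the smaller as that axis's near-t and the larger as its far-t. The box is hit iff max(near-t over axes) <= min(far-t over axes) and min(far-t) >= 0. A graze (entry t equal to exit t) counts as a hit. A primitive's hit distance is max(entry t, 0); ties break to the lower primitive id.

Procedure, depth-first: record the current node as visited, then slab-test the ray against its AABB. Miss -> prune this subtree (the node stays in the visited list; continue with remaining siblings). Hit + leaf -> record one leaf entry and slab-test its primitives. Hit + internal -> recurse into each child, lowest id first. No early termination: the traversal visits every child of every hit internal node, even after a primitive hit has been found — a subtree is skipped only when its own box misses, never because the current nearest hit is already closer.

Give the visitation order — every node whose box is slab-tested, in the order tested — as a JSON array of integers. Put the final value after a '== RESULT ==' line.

Trace the traversal:
N0 x:[8,46] y:[3,22] z:[2/3,40/3] -> hit [8,40/3], descend [14, 15, 20, 27]
  N14 x:[12,29] y:[3,10] z:[2/3,12] -> miss, prune
  N15 x:[25,39] y:[16,22] z:[3,12] -> miss, prune
  N20 x:[8,27] y:[12,22] z:[10/3,40/3] -> hit [12,40/3], descend [3, 18, 19, 28]
    N3 x:[14,18] y:[39/2,22] z:[32/3,12] -> miss, prune
    N18 x:[23,26] y:[25/2,31/2] z:[13,40/3] -> miss, prune
    N19 x:[8,27] y:[13,39/2] z:[10/3,32/3] -> miss, prune
    N28 x:[10,14] y:[12,13] z:[31/3,35/3] -> miss, prune
  N27 x:[26,46] y:[11/2,17] z:[2,13] -> miss, prune

order=[0, 14, 15, 20, 3, 18, 19, 28, 27]  |boxes|=9  |leaves|=0  hit=miss

== RESULT ==
[0, 14, 15, 20, 3, 18, 19, 28, 27]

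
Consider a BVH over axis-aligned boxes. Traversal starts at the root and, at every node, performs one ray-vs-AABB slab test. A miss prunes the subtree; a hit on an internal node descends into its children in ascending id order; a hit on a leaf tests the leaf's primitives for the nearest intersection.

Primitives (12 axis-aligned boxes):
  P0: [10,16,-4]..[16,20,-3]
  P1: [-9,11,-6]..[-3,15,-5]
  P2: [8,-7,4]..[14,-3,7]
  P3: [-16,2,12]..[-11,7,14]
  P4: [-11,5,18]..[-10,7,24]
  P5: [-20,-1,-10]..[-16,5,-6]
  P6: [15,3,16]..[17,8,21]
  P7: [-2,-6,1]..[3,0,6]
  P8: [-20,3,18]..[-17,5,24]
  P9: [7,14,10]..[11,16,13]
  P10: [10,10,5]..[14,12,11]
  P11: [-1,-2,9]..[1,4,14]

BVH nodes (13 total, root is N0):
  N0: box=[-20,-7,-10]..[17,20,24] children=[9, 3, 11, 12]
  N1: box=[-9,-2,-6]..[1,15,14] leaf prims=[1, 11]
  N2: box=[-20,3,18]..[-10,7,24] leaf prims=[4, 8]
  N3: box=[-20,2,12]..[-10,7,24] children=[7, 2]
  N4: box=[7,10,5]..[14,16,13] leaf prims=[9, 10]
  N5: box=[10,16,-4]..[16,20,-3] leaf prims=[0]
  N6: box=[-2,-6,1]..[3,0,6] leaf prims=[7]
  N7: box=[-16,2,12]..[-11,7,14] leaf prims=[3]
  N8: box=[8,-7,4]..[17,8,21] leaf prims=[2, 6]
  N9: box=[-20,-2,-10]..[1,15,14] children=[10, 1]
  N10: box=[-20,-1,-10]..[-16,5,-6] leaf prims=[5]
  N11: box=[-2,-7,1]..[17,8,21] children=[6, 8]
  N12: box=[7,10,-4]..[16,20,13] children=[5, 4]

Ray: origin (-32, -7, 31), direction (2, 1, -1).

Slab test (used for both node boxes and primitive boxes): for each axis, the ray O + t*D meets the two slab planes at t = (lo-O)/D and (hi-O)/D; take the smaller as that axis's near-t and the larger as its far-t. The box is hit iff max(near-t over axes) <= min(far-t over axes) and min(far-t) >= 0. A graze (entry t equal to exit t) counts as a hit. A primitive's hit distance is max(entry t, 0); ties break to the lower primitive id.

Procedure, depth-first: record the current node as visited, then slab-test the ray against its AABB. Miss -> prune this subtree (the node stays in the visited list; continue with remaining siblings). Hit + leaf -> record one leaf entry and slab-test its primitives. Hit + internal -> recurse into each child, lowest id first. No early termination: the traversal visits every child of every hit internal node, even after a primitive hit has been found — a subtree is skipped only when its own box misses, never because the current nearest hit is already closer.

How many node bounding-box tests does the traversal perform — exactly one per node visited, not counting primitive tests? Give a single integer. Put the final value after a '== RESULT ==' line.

Traverse from the root:
N0 x:[6,49/2] y:[0,27] z:[7,41] -> hit [7,49/2], descend [3, 9, 11, 12]
  N3 x:[6,11] y:[9,14] z:[7,19] -> hit [9,11], descend [2, 7]
    N2 x:[6,11] y:[10,14] z:[7,13] -> hit [10,11] leaf, test {P4(miss), P8(miss)}
    N7 x:[8,21/2] y:[9,14] z:[17,19] -> miss, prune
  N9 x:[6,33/2] y:[5,22] z:[17,41] -> miss, prune
  N11 x:[15,49/2] y:[0,15] z:[10,30] -> hit [15,15], descend [6, 8]
    N6 x:[15,35/2] y:[1,7] z:[25,30] -> miss, prune
    N8 x:[20,49/2] y:[0,15] z:[10,27] -> miss, prune
  N12 x:[39/2,24] y:[17,27] z:[18,35] -> hit [39/2,24], descend [4, 5]
    N4 x:[39/2,23] y:[17,23] z:[18,26] -> hit [39/2,23] leaf, test {P9@t=21, P10(miss)}
    N5 x:[21,24] y:[23,27] z:[34,35] -> miss, prune

Visited [0, 3, 2, 7, 9, 11, 6, 8, 12, 4, 5]. Tests: 11 box, 2 leaf. Nearest: P9.

== RESULT ==
11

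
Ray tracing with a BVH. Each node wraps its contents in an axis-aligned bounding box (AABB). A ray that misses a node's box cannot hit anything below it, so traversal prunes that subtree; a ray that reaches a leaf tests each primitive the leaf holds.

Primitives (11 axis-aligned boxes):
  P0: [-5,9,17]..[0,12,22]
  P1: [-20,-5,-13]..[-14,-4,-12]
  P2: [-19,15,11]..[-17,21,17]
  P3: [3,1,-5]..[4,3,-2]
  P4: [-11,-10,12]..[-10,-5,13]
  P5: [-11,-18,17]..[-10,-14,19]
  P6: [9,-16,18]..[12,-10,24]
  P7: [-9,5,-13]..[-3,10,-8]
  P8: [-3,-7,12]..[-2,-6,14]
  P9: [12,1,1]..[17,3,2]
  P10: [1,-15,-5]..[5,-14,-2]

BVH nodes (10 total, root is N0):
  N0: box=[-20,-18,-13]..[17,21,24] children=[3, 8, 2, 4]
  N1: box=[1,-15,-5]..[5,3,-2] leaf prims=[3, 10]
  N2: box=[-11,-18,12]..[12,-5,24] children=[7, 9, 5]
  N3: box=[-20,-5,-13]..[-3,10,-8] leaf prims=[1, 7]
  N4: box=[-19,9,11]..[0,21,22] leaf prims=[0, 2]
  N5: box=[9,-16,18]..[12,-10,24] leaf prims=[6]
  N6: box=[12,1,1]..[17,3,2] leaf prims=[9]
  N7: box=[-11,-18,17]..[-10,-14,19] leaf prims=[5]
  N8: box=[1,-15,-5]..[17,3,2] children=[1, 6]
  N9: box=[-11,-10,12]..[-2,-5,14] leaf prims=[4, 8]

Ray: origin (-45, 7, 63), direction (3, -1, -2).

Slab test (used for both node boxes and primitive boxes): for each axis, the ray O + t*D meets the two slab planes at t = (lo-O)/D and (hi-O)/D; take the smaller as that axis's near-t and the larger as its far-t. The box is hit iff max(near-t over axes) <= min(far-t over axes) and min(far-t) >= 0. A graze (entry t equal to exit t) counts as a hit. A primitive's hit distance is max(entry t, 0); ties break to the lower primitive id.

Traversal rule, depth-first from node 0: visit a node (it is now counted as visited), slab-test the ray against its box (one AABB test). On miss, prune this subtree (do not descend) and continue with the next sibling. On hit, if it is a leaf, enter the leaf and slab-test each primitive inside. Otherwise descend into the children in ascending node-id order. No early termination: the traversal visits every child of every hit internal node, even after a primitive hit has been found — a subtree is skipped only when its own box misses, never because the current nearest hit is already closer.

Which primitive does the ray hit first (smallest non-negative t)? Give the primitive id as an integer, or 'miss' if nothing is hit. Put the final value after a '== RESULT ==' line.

Walk:
N0 x:[25/3,62/3] y:[-14,25] z:[39/2,38] -> hit [39/2,62/3], descend [2, 3, 4, 8]
  N2 x:[34/3,19] y:[12,25] z:[39/2,51/2] -> miss, prune
  N3 x:[25/3,14] y:[-3,12] z:[71/2,38] -> miss, prune
  N4 x:[26/3,15] y:[-14,-2] z:[41/2,26] -> miss, prune
  N8 x:[46/3,62/3] y:[4,22] z:[61/2,34] -> miss, prune

Visited [0, 2, 3, 4, 8]. Tests: 5 box, 0 leaf. Nearest: miss.

== RESULT ==
miss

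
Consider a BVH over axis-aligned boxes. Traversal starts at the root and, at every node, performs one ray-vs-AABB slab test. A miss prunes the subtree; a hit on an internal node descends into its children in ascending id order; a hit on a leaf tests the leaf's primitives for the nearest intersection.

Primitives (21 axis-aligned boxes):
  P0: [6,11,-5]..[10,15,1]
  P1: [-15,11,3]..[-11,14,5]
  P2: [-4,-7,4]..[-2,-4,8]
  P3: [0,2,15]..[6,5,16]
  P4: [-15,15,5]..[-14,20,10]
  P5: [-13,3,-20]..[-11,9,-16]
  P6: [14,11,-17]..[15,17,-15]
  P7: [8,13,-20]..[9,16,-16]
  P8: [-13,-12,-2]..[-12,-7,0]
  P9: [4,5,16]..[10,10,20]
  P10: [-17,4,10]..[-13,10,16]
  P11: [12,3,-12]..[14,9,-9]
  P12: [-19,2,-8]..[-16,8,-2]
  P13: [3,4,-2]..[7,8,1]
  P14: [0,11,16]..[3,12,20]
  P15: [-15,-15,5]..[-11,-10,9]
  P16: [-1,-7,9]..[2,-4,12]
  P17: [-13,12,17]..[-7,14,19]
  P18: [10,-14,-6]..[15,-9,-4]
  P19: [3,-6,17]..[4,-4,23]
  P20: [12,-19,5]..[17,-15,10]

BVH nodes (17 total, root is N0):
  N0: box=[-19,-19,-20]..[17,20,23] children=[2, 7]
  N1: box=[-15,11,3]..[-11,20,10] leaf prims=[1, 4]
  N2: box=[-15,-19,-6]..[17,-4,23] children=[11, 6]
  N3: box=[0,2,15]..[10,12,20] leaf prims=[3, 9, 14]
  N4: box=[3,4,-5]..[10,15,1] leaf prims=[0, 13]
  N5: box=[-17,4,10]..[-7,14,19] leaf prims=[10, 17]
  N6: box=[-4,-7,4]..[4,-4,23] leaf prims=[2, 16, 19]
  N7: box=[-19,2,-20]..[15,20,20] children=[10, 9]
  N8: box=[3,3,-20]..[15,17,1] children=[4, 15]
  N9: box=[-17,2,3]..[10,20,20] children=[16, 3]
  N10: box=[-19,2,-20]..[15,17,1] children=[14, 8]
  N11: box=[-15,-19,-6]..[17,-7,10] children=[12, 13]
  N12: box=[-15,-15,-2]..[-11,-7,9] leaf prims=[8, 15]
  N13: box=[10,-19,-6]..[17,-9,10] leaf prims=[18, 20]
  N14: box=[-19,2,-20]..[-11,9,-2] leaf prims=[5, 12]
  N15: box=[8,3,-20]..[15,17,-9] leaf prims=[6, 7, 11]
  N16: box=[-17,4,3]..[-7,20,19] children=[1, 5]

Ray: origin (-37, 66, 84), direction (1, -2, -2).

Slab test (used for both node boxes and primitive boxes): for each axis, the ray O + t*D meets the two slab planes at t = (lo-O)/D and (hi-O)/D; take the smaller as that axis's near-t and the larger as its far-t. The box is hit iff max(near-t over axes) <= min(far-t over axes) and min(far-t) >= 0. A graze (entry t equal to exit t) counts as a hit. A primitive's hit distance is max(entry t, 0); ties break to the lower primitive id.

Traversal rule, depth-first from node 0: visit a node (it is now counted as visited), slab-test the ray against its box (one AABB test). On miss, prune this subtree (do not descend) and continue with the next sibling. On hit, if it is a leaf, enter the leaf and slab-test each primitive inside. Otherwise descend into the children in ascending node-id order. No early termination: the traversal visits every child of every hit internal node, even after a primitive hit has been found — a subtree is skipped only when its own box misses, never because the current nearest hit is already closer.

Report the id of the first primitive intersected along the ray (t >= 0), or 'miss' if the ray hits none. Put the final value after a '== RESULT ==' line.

Traverse from the root:
N0 x:[18,54] y:[23,85/2] z:[61/2,52] -> hit [61/2,85/2], descend [2, 7]
  N2 x:[22,54] y:[35,85/2] z:[61/2,45] -> hit [35,85/2], descend [6, 11]
    N6 x:[33,41] y:[35,73/2] z:[61/2,40] -> hit [35,73/2] leaf, test {P2(miss), P16@t=36, P19(miss)}
    N11 x:[22,54] y:[73/2,85/2] z:[37,45] -> hit [37,85/2], descend [12, 13]
      N12 x:[22,26] y:[73/2,81/2] z:[75/2,43] -> miss, prune
      N13 x:[47,54] y:[75/2,85/2] z:[37,45] -> miss, prune
  N7 x:[18,52] y:[23,32] z:[32,52] -> hit [32,32], descend [9, 10]
    N9 x:[20,47] y:[23,32] z:[32,81/2] -> hit [32,32], descend [3, 16]
      N3 x:[37,47] y:[27,32] z:[32,69/2] -> miss, prune
      N16 x:[20,30] y:[23,31] z:[65/2,81/2] -> miss, prune
    N10 x:[18,52] y:[49/2,32] z:[83/2,52] -> miss, prune

order=[0, 2, 6, 11, 12, 13, 7, 9, 3, 16, 10]  |boxes|=11  |leaves|=1  hit=P16

== RESULT ==
16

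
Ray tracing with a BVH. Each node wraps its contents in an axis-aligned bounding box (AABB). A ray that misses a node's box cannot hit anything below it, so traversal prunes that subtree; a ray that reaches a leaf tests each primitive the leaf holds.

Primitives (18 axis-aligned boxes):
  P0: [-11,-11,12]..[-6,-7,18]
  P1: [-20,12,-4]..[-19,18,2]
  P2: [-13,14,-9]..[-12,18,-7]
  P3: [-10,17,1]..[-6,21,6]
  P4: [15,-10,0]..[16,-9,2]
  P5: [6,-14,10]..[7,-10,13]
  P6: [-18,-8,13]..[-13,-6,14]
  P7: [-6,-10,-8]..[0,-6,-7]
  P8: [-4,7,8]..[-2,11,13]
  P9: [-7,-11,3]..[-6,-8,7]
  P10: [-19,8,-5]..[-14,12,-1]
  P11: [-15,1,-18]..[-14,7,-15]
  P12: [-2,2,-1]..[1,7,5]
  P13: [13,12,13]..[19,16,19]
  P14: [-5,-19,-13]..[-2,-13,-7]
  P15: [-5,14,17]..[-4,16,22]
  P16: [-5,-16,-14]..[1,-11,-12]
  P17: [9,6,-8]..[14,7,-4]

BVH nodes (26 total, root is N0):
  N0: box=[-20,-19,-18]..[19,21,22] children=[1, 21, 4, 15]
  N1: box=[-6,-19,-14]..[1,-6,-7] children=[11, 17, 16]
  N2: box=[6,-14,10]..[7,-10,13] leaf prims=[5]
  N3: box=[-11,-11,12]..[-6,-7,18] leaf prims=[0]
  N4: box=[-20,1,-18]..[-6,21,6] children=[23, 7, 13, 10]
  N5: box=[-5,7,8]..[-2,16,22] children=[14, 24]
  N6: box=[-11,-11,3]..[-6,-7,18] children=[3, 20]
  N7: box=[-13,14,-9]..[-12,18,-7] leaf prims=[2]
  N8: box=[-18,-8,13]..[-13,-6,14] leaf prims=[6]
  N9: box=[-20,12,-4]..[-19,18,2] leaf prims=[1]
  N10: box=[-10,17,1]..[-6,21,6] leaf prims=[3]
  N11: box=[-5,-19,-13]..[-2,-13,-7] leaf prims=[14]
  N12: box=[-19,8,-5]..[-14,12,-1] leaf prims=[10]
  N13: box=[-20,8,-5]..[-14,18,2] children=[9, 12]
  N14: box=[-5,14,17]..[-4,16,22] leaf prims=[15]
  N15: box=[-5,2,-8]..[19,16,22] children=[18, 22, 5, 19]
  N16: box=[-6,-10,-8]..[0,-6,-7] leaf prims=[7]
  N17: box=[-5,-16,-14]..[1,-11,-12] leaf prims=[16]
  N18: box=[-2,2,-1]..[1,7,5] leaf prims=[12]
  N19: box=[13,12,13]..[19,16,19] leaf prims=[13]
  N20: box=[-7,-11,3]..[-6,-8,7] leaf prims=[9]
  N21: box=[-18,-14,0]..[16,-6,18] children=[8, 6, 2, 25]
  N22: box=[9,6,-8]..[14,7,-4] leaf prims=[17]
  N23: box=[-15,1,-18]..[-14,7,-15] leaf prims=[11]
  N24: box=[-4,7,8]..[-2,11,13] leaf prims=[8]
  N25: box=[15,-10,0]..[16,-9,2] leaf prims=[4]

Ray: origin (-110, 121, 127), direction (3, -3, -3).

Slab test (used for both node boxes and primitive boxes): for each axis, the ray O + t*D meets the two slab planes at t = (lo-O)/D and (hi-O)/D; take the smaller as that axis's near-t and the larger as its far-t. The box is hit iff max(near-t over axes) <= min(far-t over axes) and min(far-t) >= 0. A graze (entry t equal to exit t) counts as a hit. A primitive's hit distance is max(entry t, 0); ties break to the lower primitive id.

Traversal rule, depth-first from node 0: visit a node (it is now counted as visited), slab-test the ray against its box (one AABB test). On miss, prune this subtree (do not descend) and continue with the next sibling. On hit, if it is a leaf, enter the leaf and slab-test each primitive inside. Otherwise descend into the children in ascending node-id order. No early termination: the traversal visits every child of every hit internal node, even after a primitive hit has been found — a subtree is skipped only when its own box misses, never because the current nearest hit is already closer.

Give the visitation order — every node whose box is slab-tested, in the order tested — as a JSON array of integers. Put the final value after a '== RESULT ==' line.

Traverse from the root:
N0 x:[30,43] y:[100/3,140/3] z:[35,145/3] -> hit [35,43], descend [1, 4, 15, 21]
  N1 x:[104/3,37] y:[127/3,140/3] z:[134/3,47] -> miss, prune
  N4 x:[30,104/3] y:[100/3,40] z:[121/3,145/3] -> miss, prune
  N15 x:[35,43] y:[35,119/3] z:[35,45] -> hit [35,119/3], descend [5, 18, 19, 22]
    N5 x:[35,36] y:[35,38] z:[35,119/3] -> hit [35,36], descend [14, 24]
      N14 x:[35,106/3] y:[35,107/3] z:[35,110/3] -> hit [35,106/3] leaf, test {P15@t=35}
      N24 x:[106/3,36] y:[110/3,38] z:[38,119/3] -> miss, prune
    N18 x:[36,37] y:[38,119/3] z:[122/3,128/3] -> miss, prune
    N19 x:[41,43] y:[35,109/3] z:[36,38] -> miss, prune
    N22 x:[119/3,124/3] y:[38,115/3] z:[131/3,45] -> miss, prune
  N21 x:[92/3,42] y:[127/3,45] z:[109/3,127/3] -> miss, prune

order=[0, 1, 4, 15, 5, 14, 24, 18, 19, 22, 21]  |boxes|=11  |leaves|=1  hit=P15

== RESULT ==
[0, 1, 4, 15, 5, 14, 24, 18, 19, 22, 21]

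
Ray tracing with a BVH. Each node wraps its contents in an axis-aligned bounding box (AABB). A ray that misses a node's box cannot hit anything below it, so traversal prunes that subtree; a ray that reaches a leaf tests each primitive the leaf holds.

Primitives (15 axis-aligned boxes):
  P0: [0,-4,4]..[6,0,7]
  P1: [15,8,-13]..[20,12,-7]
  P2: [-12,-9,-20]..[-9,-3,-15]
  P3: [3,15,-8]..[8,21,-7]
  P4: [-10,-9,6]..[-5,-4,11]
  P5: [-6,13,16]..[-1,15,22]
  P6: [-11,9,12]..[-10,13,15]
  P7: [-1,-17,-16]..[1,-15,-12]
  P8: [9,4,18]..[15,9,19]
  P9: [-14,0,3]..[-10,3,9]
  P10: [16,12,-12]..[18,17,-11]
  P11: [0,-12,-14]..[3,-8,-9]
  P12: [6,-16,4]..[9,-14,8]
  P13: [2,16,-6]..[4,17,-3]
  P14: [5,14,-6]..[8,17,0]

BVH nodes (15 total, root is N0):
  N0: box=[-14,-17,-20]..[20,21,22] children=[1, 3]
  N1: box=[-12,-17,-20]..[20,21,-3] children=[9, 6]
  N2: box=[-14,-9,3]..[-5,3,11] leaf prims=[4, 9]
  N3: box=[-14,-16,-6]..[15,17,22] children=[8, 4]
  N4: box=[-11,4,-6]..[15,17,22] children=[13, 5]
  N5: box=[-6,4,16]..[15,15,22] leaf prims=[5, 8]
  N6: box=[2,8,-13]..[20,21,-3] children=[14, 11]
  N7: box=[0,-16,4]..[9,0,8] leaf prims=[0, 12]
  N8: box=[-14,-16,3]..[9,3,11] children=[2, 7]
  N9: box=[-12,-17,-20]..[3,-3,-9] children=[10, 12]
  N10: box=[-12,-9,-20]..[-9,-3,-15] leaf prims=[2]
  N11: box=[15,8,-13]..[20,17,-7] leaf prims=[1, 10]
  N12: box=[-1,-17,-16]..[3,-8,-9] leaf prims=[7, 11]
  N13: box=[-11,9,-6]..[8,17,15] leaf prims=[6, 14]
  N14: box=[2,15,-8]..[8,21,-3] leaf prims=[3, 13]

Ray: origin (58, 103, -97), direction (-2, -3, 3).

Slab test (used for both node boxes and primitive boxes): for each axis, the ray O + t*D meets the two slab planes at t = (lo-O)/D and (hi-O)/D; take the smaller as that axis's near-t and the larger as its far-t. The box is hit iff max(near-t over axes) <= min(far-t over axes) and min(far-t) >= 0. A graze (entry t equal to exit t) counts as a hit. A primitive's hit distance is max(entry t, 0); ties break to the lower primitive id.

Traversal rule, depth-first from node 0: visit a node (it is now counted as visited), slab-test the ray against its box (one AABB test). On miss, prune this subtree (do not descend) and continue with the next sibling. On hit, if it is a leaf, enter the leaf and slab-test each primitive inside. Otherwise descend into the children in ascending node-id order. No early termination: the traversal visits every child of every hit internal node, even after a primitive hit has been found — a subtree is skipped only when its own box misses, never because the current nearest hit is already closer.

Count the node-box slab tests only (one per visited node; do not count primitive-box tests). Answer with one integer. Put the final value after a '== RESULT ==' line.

Traverse from the root:
N0 x:[19,36] y:[82/3,40] z:[77/3,119/3] -> hit [82/3,36], descend [1, 3]
  N1 x:[19,35] y:[82/3,40] z:[77/3,94/3] -> hit [82/3,94/3], descend [6, 9]
    N6 x:[19,28] y:[82/3,95/3] z:[28,94/3] -> hit [28,28], descend [11, 14]
      N11 x:[19,43/2] y:[86/3,95/3] z:[28,30] -> miss, prune
      N14 x:[25,28] y:[82/3,88/3] z:[89/3,94/3] -> miss, prune
    N9 x:[55/2,35] y:[106/3,40] z:[77/3,88/3] -> miss, prune
  N3 x:[43/2,36] y:[86/3,119/3] z:[91/3,119/3] -> hit [91/3,36], descend [4, 8]
    N4 x:[43/2,69/2] y:[86/3,33] z:[91/3,119/3] -> hit [91/3,33], descend [5, 13]
      N5 x:[43/2,32] y:[88/3,33] z:[113/3,119/3] -> miss, prune
      N13 x:[25,69/2] y:[86/3,94/3] z:[91/3,112/3] -> hit [91/3,94/3] leaf, test {P6(miss), P14(miss)}
    N8 x:[49/2,36] y:[100/3,119/3] z:[100/3,36] -> hit [100/3,36], descend [2, 7]
      N2 x:[63/2,36] y:[100/3,112/3] z:[100/3,36] -> hit [100/3,36] leaf, test {P4(miss), P9@t=34}
      N7 x:[49/2,29] y:[103/3,119/3] z:[101/3,35] -> miss, prune

order=[0, 1, 6, 11, 14, 9, 3, 4, 5, 13, 8, 2, 7]  |boxes|=13  |leaves|=2  hit=P9

== RESULT ==
13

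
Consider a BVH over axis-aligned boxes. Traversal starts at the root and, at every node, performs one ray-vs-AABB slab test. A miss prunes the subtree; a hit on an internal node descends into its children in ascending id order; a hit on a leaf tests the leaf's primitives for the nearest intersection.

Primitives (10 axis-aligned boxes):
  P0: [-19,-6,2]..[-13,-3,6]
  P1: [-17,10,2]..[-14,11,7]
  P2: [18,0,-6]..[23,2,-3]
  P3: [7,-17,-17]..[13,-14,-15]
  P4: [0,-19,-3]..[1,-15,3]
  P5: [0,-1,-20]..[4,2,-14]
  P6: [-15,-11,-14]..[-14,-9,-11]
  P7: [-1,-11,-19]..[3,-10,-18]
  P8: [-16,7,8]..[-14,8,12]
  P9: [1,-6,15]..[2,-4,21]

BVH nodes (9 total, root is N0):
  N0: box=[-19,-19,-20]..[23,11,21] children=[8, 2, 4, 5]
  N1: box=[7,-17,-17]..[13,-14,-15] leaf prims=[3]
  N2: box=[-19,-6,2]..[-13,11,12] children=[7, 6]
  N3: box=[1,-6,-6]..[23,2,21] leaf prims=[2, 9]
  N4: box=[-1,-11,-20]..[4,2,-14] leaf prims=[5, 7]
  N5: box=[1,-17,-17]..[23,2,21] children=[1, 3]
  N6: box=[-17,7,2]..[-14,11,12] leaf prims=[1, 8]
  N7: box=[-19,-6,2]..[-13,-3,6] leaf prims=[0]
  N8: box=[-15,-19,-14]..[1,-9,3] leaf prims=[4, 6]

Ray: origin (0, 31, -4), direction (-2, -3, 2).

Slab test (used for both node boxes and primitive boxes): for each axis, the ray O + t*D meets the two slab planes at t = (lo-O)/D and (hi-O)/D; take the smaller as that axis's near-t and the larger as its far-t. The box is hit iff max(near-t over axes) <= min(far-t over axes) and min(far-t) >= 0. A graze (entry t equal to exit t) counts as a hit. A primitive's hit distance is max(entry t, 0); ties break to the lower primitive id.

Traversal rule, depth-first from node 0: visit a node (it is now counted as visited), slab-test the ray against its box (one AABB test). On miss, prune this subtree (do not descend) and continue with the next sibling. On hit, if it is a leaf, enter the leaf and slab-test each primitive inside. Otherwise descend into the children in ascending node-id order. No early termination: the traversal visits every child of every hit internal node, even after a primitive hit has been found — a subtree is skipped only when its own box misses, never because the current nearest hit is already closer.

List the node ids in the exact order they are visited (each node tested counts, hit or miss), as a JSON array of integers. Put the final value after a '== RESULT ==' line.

Trace the traversal:
N0 x:[-23/2,19/2] y:[20/3,50/3] z:[-8,25/2] -> hit [20/3,19/2], descend [2, 4, 5, 8]
  N2 x:[13/2,19/2] y:[20/3,37/3] z:[3,8] -> hit [20/3,8], descend [6, 7]
    N6 x:[7,17/2] y:[20/3,8] z:[3,8] -> hit [7,8] leaf, test {P1(miss), P8@t=23/3}
    N7 x:[13/2,19/2] y:[34/3,37/3] z:[3,5] -> miss, prune
  N4 x:[-2,1/2] y:[29/3,14] z:[-8,-5] -> miss, prune
  N5 x:[-23/2,-1/2] y:[29/3,16] z:[-13/2,25/2] -> miss, prune
  N8 x:[-1/2,15/2] y:[40/3,50/3] z:[-5,7/2] -> miss, prune

Summary -> nodes [0, 2, 6, 7, 4, 5, 8]; box-tests=7; leaf-entries=1; first=P8

== RESULT ==
[0, 2, 6, 7, 4, 5, 8]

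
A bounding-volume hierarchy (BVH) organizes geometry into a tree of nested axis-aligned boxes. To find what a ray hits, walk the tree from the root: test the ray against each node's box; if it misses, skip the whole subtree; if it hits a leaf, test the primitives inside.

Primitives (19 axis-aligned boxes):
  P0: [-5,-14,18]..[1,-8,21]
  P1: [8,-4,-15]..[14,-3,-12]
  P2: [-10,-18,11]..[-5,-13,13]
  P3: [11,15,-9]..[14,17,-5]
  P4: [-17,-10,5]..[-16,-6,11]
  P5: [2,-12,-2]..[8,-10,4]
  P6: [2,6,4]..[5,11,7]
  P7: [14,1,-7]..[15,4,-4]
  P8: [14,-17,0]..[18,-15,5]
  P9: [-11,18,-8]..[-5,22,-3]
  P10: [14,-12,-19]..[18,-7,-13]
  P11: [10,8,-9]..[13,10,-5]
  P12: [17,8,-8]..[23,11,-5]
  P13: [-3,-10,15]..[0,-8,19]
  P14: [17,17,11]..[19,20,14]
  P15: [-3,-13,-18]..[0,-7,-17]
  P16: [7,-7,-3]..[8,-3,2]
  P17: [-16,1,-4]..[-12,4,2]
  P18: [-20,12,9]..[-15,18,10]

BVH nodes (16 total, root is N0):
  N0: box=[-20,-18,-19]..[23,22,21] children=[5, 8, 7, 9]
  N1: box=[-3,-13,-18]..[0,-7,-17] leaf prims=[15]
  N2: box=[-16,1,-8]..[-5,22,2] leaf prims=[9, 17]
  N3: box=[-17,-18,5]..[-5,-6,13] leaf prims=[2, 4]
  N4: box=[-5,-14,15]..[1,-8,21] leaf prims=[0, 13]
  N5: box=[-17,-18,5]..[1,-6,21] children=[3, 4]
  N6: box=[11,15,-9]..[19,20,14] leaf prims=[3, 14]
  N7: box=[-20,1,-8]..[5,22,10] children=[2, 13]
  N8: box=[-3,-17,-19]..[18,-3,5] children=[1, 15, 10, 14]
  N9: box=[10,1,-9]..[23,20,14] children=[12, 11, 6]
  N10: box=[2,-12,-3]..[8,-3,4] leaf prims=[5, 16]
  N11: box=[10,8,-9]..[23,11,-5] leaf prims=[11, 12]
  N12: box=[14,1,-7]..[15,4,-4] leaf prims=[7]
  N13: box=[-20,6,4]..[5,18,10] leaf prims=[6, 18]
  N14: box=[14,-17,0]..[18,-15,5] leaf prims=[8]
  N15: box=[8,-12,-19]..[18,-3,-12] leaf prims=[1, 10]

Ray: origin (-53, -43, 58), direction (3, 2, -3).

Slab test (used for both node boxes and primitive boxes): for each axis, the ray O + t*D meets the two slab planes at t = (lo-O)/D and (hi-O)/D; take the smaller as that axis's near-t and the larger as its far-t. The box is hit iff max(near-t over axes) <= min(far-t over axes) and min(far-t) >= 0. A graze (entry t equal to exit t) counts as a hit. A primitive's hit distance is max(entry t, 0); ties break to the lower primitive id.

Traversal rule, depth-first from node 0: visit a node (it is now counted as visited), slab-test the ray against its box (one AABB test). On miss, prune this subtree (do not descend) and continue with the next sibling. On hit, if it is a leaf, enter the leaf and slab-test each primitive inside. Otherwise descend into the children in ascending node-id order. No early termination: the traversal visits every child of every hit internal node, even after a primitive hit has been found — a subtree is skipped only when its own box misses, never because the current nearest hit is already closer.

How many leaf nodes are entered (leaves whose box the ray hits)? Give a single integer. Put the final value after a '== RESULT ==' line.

Trace the traversal:
N0 x:[11,76/3] y:[25/2,65/2] z:[37/3,77/3] -> hit [25/2,76/3], descend [5, 7, 8, 9]
  N5 x:[12,18] y:[25/2,37/2] z:[37/3,53/3] -> hit [25/2,53/3], descend [3, 4]
    N3 x:[12,16] y:[25/2,37/2] z:[15,53/3] -> hit [15,16] leaf, test {P2@t=15, P4(miss)}
    N4 x:[16,18] y:[29/2,35/2] z:[37/3,43/3] -> miss, prune
  N7 x:[11,58/3] y:[22,65/2] z:[16,22] -> miss, prune
  N8 x:[50/3,71/3] y:[13,20] z:[53/3,77/3] -> hit [53/3,20], descend [1, 10, 14, 15]
    N1 x:[50/3,53/3] y:[15,18] z:[25,76/3] -> miss, prune
    N10 x:[55/3,61/3] y:[31/2,20] z:[18,61/3] -> hit [55/3,20] leaf, test {P5(miss), P16@t=20}
    N14 x:[67/3,71/3] y:[13,14] z:[53/3,58/3] -> miss, prune
    N15 x:[61/3,71/3] y:[31/2,20] z:[70/3,77/3] -> miss, prune
  N9 x:[21,76/3] y:[22,63/2] z:[44/3,67/3] -> hit [22,67/3], descend [6, 11, 12]
    N6 x:[64/3,24] y:[29,63/2] z:[44/3,67/3] -> miss, prune
    N11 x:[21,76/3] y:[51/2,27] z:[21,67/3] -> miss, prune
    N12 x:[67/3,68/3] y:[22,47/2] z:[62/3,65/3] -> miss, prune

order=[0, 5, 3, 4, 7, 8, 1, 10, 14, 15, 9, 6, 11, 12]  |boxes|=14  |leaves|=2  hit=P2

== RESULT ==
2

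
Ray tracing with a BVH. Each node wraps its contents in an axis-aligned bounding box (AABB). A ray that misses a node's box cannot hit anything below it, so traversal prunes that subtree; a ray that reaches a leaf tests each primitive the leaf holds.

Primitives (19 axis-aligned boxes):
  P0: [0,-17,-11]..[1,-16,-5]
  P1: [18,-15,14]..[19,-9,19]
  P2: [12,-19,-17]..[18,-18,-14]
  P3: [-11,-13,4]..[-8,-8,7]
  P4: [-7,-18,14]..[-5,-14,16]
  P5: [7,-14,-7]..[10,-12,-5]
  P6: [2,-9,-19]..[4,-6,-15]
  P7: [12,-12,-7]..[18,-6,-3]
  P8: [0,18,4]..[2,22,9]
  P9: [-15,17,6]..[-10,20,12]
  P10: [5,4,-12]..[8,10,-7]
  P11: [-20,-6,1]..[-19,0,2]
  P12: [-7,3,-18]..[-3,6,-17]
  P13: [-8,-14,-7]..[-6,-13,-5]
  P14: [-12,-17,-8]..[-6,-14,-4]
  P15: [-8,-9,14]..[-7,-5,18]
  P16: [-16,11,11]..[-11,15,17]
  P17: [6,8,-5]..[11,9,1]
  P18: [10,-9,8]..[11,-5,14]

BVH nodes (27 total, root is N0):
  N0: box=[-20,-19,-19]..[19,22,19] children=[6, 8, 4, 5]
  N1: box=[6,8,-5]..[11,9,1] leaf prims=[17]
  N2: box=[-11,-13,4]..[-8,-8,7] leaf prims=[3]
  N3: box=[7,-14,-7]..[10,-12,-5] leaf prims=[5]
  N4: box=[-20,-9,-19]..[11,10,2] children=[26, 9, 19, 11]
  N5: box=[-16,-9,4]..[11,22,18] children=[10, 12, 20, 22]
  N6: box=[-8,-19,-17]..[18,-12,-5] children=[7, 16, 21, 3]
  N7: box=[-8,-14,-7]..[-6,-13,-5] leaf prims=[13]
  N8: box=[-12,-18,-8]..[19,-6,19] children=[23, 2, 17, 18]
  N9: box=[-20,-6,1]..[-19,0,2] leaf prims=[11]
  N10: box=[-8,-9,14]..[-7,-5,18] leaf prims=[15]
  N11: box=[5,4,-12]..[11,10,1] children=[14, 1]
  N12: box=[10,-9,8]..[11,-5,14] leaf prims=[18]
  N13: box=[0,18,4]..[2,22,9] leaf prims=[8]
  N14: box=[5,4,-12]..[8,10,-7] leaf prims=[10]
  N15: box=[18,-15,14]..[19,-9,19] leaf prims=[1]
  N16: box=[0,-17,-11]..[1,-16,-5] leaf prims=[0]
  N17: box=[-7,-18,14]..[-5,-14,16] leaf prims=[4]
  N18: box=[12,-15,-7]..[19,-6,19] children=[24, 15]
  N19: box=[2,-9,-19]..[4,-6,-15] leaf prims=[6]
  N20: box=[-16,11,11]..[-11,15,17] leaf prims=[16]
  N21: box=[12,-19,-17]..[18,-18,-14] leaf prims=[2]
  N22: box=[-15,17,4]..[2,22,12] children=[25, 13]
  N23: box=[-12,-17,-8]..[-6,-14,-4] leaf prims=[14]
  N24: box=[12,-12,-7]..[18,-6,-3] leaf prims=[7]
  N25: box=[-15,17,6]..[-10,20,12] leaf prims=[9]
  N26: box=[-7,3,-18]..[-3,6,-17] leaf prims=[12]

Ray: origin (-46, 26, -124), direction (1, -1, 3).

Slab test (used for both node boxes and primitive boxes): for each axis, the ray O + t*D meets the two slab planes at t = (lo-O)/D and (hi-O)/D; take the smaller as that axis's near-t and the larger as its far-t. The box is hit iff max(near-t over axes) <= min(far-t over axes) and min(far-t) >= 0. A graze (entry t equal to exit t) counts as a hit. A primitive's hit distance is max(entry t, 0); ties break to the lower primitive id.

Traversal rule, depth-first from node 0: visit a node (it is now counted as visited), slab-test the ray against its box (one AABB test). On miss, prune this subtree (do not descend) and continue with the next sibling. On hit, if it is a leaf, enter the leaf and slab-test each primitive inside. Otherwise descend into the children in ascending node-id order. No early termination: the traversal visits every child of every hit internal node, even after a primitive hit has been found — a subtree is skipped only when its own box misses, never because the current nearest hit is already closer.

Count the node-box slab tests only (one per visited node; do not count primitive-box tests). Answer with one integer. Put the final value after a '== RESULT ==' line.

Walk:
N0 x:[26,65] y:[4,45] z:[35,143/3] -> hit [35,45], descend [4, 5, 6, 8]
  N4 x:[26,57] y:[16,35] z:[35,42] -> hit [35,35], descend [9, 11, 19, 26]
    N9 x:[26,27] y:[26,32] z:[125/3,42] -> miss, prune
    N11 x:[51,57] y:[16,22] z:[112/3,125/3] -> miss, prune
    N19 x:[48,50] y:[32,35] z:[35,109/3] -> miss, prune
    N26 x:[39,43] y:[20,23] z:[106/3,107/3] -> miss, prune
  N5 x:[30,57] y:[4,35] z:[128/3,142/3] -> miss, prune
  N6 x:[38,64] y:[38,45] z:[107/3,119/3] -> hit [38,119/3], descend [3, 7, 16, 21]
    N3 x:[53,56] y:[38,40] z:[39,119/3] -> miss, prune
    N7 x:[38,40] y:[39,40] z:[39,119/3] -> hit [39,119/3] leaf, test {P13@t=39}
    N16 x:[46,47] y:[42,43] z:[113/3,119/3] -> miss, prune
    N21 x:[58,64] y:[44,45] z:[107/3,110/3] -> miss, prune
  N8 x:[34,65] y:[32,44] z:[116/3,143/3] -> hit [116/3,44], descend [2, 17, 18, 23]
    N2 x:[35,38] y:[34,39] z:[128/3,131/3] -> miss, prune
    N17 x:[39,41] y:[40,44] z:[46,140/3] -> miss, prune
    N18 x:[58,65] y:[32,41] z:[39,143/3] -> miss, prune
    N23 x:[34,40] y:[40,43] z:[116/3,40] -> hit [40,40] leaf, test {P14@t=40}

Visited [0, 4, 9, 11, 19, 26, 5, 6, 3, 7, 16, 21, 8, 2, 17, 18, 23]. Tests: 17 box, 2 leaf. Nearest: P13.

== RESULT ==
17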